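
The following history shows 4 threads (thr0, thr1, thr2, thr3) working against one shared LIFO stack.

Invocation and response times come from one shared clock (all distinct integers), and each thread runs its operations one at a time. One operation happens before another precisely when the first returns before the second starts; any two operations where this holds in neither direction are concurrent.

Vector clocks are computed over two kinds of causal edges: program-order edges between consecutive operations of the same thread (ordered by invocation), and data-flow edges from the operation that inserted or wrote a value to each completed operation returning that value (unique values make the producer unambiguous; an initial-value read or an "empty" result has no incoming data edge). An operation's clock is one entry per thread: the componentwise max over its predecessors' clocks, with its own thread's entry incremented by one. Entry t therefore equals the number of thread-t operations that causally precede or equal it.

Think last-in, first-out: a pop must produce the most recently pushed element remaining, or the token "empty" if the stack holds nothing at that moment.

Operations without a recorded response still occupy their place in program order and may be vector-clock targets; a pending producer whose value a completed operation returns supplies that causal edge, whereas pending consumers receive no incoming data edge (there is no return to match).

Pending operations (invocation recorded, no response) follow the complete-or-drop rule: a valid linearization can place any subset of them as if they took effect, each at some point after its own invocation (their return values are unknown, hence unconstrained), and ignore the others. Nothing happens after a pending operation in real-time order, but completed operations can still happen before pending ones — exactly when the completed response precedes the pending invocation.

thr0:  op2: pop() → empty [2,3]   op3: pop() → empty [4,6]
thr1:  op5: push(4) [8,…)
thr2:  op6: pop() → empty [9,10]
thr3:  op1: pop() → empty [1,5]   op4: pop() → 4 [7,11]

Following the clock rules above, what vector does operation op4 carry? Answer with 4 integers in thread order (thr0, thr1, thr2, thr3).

(0, 1, 0, 2)

invoked at 1, op1 has no predecessors; its own thr3 bump gives (0, 0, 0, 1)
invoked at 9, op6 has no predecessors; its own thr2 bump gives (0, 0, 1, 0)
invoked at 8, op5 has no predecessors; its own thr1 bump gives (0, 1, 0, 0)
invoked at 2, op2 has no predecessors; its own thr0 bump gives (1, 0, 0, 0)
from VC(op2)=(1, 0, 0, 0), op3 (invoked 4) maxes components and bumps thr0 → (2, 0, 0, 0)
from VC(op1)=(0, 0, 0, 1), VC(op5)=(0, 1, 0, 0), op4 (invoked 7) maxes components and bumps thr3 → (0, 1, 0, 2)
target: VC(op4) = (0, 1, 0, 2)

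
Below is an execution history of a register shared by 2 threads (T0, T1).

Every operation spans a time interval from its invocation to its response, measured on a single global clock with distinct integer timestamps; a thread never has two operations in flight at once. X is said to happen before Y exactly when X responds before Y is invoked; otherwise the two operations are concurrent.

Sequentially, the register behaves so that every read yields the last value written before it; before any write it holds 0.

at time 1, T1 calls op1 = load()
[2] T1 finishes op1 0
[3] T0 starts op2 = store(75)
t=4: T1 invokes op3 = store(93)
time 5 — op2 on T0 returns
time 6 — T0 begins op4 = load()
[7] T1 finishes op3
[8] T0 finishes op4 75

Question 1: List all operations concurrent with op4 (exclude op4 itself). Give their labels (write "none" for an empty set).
Answer: op3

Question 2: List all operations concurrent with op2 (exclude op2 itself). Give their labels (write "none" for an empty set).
Answer: op3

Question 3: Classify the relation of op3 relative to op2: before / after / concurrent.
Answer: concurrent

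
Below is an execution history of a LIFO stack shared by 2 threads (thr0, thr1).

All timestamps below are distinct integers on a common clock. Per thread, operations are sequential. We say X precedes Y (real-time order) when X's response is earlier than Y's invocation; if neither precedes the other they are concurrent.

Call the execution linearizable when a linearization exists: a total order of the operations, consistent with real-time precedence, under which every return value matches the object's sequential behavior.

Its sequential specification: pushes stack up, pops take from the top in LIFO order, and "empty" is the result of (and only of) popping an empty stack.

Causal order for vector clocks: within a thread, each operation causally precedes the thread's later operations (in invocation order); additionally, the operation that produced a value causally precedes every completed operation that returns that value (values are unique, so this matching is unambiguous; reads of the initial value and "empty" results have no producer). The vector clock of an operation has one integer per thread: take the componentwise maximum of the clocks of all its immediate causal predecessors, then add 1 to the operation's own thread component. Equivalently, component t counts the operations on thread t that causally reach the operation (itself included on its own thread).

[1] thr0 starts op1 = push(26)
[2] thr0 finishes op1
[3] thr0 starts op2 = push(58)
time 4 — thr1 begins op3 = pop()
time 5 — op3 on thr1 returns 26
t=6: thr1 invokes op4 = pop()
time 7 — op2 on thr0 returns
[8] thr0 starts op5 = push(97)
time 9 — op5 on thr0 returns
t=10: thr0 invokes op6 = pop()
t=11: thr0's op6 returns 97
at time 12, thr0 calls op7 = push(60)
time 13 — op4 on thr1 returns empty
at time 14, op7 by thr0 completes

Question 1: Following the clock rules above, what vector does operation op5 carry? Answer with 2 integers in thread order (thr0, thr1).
Answer: (3, 0)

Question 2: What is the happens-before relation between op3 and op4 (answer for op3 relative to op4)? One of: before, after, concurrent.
Answer: before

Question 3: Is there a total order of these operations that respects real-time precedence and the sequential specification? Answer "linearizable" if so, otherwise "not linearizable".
linearizable

one valid linearization: op1, op3, op4, op2, op5, op6, op7
step 1: op1 push(26) — stack <26>
step 2: op3 pop() → 26 — stack <>
step 3: op4 pop() → empty — stack <>
step 4: op2 push(58) — stack <58>
step 5: op5 push(97) — stack <58,97>
step 6: op6 pop() → 97 — stack <58>
step 7: op7 push(60) — stack <58,60>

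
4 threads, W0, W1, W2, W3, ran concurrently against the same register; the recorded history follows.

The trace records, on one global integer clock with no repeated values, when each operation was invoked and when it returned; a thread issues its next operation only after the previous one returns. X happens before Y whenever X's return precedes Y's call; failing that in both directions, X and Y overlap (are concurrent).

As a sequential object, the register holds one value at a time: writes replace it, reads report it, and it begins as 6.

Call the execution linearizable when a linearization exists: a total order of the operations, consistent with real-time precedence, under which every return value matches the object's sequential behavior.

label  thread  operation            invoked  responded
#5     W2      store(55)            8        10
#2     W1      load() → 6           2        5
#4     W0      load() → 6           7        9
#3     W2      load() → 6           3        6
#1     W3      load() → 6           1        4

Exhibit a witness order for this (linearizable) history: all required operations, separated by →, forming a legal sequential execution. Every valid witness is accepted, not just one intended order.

1. #1 load() → 6, leaving value 6
2. #2 load() → 6, leaving value 6
3. #3 load() → 6, leaving value 6
4. #4 load() → 6, leaving value 6
5. #5 store(55), leaving value 55

#1 → #2 → #3 → #4 → #5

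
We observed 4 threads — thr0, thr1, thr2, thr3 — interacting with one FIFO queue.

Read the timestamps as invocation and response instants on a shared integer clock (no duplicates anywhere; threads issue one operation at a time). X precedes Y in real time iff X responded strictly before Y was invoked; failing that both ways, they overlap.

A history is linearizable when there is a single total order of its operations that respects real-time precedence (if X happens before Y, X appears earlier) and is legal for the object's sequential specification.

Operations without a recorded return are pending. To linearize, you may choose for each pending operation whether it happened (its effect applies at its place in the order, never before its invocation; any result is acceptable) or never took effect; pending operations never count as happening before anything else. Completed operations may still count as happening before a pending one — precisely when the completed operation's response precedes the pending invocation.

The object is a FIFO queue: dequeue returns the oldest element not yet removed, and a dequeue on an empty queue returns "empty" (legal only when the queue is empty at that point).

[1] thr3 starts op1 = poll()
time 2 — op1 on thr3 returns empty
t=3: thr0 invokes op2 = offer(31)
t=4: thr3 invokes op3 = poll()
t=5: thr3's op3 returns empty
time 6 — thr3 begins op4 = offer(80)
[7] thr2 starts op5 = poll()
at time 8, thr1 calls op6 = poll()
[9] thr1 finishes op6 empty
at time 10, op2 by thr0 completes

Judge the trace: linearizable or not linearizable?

witness order: op1, op3, op2, op5, op6
step 1: op1 poll() → empty — queue <>
step 2: op3 poll() → empty — queue <>
step 3: op2 offer(31) — queue <31>
step 4: op5 poll() (pending, included) — queue <>
step 5: op6 poll() → empty — queue <>

linearizable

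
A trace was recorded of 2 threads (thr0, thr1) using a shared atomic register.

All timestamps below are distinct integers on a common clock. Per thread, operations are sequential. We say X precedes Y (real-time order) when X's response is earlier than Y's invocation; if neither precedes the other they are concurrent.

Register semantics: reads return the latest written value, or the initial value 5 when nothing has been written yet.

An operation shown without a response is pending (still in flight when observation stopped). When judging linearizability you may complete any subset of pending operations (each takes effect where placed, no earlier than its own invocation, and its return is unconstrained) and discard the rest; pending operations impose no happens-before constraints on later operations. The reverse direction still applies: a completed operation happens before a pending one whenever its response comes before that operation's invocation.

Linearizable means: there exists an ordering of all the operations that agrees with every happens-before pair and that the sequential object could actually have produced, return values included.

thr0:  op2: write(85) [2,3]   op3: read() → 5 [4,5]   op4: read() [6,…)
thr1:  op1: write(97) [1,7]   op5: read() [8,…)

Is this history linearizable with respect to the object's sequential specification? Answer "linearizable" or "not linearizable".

not linearizable

through event 4 a valid linearization exists; event 5 (op3 responding at time 5) ends that
the completed operations (2 total) allow one real-time order; the atomic register replay rejects it
every completion of the 1 pending operation (op1) was checked; none linearizes
for example op2, op3 (pending dropped) fails at step 2: op3 read() → 5 is not legal there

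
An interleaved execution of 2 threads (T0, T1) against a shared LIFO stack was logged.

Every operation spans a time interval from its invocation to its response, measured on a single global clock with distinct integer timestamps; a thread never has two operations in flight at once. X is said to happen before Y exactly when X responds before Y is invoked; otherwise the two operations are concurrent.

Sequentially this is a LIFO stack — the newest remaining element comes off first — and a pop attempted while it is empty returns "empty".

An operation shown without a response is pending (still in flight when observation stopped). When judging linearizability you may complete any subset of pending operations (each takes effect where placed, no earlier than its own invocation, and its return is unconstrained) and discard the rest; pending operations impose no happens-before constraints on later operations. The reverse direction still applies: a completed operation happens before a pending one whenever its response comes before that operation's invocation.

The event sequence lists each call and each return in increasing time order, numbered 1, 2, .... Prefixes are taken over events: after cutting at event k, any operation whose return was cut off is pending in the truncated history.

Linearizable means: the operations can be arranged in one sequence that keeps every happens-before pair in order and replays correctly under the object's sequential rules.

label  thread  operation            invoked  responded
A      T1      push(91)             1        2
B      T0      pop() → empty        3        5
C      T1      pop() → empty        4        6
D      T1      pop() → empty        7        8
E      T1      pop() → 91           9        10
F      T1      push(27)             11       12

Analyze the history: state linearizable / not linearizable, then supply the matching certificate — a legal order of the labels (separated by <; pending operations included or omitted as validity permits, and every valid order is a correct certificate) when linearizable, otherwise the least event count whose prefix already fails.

not linearizable — minimal violating prefix: 6 events

through event 5 a valid linearization exists; event 6 (C responding at time 6) ends that
the 3 completed operations admit 2 real-time orders; each fails the LIFO stack replay
e.g. A, B, C: illegal at step 2, since B pop() → empty cannot apply there
e.g. A, C, B: illegal at step 2, since C pop() → empty cannot apply there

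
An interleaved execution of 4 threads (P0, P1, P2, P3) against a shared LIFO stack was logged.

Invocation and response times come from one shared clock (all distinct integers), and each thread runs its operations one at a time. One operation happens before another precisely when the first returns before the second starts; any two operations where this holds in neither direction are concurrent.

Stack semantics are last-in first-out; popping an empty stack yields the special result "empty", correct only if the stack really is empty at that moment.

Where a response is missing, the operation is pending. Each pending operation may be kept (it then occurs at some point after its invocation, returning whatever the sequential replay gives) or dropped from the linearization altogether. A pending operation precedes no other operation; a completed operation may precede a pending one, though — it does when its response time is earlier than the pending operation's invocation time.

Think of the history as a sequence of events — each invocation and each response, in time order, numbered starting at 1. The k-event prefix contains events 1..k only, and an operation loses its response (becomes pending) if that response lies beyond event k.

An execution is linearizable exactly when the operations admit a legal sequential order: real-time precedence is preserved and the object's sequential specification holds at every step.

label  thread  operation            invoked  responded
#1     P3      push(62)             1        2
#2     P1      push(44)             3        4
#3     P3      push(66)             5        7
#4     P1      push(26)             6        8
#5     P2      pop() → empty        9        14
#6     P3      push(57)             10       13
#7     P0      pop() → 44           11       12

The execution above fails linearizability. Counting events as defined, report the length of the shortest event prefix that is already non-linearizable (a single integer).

events 1..11 are linearizable; a witness order is #1, #2, #3, #4:
after step 1 (#1 push(62)): stack <62>
after step 2 (#2 push(44)): stack <62,44>
after step 3 (#3 push(66)): stack <62,44,66>
after step 4 (#4 push(26)): stack <62,44,66,26>
adding event 12 (#7 responds at 12) leaves no legal real-time order
including or dropping the 2 pending operations (#5, #6) in any combination fails
for example #1, #2, #3, #4, #7 (pending dropped) fails at step 5: #7 pop() → 44 is not legal there
for example #1, #2, #4, #3, #7 (pending dropped) fails at step 5: #7 pop() → 44 is not legal there

12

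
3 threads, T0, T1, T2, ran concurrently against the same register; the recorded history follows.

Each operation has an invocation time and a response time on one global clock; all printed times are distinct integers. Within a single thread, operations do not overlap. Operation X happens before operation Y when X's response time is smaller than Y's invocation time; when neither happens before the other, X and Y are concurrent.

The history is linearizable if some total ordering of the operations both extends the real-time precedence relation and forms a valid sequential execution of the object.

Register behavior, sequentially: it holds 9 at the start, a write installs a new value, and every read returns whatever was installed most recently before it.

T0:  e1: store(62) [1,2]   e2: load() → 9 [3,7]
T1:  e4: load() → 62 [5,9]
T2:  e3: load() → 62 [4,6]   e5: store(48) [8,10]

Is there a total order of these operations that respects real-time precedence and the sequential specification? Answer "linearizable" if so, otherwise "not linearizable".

already the first 7 events (up to e2's response at time 7) admit no linearization; the first 6 still do
all 2 real-time-respecting orders fail — 3 completed register operations, no legal replay
include/drop combinations of the 1 pending operation (e4) were all tried; none helps
sample order e1, e2, e3 (pending dropped) stalls at step 2 — e2 load() → 9 has no legal effect
sample order e1, e3, e2 (pending dropped) stalls at step 3 — e2 load() → 9 has no legal effect

not linearizable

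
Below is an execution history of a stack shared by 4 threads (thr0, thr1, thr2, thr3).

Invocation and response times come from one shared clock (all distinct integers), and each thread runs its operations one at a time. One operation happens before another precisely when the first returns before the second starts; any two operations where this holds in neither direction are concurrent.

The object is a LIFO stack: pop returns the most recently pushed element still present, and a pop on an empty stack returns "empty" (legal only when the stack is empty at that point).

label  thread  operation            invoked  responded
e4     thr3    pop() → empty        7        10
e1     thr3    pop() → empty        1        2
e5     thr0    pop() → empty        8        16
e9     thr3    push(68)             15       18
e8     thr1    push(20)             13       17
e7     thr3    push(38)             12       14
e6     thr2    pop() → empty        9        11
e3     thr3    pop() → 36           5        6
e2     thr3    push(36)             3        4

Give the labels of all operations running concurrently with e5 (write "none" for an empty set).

e4, e6, e7, e8, e9

concurrent with e5 ([8,16]): every op whose interval crosses 8..16
e1 [1,2]: before
e2 [3,4]: before
e3 [5,6]: before
e4 [7,10]: concurrent
e6 [9,11]: concurrent
e7 [12,14]: concurrent
e8 [13,17]: concurrent
e9 [15,18]: concurrent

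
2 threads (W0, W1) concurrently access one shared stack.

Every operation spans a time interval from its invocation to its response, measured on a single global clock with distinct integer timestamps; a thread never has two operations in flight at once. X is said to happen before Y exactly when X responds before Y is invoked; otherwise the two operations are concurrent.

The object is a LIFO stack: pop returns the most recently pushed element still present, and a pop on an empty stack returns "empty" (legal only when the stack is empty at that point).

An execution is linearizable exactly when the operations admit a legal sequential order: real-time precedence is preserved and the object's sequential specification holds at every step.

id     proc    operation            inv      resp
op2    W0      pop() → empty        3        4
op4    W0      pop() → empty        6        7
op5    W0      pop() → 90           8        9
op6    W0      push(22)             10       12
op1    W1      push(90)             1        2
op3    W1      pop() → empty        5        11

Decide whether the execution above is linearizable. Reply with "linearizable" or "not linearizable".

not linearizable

already the first 4 events (up to op2's response at time 4) admit no linearization; the first 3 still do
exhaustive check: the 2 completed stack ops admit one real-time order; illegal
one such order, op1, op2, breaks at step 2 where op2 pop() → empty is illegal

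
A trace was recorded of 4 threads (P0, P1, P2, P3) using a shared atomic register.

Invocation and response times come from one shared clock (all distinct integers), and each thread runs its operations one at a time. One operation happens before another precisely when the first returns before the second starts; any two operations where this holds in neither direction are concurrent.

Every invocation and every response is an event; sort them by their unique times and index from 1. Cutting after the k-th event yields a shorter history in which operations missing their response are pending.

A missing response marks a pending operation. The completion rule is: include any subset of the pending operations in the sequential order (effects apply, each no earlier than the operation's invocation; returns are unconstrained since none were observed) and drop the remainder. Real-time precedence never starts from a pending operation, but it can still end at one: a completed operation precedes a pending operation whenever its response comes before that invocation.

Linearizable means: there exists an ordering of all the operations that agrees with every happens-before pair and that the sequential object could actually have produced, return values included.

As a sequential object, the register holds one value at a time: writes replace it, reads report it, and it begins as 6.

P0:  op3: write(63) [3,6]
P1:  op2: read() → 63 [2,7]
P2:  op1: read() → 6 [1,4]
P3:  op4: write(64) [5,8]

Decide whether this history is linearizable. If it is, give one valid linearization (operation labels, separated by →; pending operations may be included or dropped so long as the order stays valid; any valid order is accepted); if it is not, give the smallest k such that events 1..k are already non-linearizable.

linearizable — witness: op1 → op3 → op2 → op4

1. op1 read() → 6, leaving value 6
2. op3 write(63), leaving value 63
3. op2 read() → 63, leaving value 63
4. op4 write(64), leaving value 64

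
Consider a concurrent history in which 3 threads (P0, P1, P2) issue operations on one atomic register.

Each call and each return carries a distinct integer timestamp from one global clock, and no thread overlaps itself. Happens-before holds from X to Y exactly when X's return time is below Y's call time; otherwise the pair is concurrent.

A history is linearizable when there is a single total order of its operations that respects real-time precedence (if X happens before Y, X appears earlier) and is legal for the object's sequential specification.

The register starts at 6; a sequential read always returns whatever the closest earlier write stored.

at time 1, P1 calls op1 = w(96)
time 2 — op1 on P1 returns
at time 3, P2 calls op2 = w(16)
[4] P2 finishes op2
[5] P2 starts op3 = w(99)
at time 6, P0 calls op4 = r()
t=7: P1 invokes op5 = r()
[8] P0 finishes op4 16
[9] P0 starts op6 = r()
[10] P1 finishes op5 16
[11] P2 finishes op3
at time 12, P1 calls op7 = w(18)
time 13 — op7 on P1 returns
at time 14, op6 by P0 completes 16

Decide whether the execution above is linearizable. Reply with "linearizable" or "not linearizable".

linearizable

a witness: op1, op2, op4, op5, op6, op3, op7
1. op1 w(96), leaving value 96
2. op2 w(16), leaving value 16
3. op4 r() → 16, leaving value 16
4. op5 r() → 16, leaving value 16
5. op6 r() → 16, leaving value 16
6. op3 w(99), leaving value 99
7. op7 w(18), leaving value 18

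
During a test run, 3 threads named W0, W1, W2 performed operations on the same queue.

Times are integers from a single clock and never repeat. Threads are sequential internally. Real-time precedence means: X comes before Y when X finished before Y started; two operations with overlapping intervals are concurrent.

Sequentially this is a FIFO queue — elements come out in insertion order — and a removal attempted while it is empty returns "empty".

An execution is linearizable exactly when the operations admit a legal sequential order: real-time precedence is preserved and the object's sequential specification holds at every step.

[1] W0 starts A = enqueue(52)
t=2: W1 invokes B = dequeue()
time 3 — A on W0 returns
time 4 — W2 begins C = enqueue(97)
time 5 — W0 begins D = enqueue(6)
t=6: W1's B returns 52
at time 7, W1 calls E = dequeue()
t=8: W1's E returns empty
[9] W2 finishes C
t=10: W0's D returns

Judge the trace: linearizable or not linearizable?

a witness: A, B, E, C, D
step 1: A enqueue(52) — queue <52>
step 2: B dequeue() → 52 — queue <>
step 3: E dequeue() → empty — queue <>
step 4: C enqueue(97) — queue <97>
step 5: D enqueue(6) — queue <97,6>

linearizable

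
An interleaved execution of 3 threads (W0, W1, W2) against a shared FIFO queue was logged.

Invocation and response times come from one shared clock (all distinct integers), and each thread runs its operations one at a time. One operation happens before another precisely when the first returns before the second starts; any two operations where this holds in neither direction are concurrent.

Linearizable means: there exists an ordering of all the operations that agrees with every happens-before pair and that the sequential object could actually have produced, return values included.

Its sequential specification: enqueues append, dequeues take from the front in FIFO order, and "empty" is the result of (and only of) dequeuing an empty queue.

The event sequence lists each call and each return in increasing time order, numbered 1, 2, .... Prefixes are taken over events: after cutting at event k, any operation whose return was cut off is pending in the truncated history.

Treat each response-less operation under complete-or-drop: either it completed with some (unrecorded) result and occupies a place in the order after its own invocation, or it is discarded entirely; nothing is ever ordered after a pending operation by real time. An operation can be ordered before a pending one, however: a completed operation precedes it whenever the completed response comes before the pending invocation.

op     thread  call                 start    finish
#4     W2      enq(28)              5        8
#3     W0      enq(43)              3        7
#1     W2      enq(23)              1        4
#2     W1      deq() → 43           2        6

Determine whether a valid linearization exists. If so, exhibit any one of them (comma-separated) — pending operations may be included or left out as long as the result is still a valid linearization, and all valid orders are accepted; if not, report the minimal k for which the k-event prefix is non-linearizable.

linearizable — witness: #3, #1, #2, #4

1. #3 enq(43), leaving queue <43>
2. #1 enq(23), leaving queue <43,23>
3. #2 deq() → 43, leaving queue <23>
4. #4 enq(28), leaving queue <23,28>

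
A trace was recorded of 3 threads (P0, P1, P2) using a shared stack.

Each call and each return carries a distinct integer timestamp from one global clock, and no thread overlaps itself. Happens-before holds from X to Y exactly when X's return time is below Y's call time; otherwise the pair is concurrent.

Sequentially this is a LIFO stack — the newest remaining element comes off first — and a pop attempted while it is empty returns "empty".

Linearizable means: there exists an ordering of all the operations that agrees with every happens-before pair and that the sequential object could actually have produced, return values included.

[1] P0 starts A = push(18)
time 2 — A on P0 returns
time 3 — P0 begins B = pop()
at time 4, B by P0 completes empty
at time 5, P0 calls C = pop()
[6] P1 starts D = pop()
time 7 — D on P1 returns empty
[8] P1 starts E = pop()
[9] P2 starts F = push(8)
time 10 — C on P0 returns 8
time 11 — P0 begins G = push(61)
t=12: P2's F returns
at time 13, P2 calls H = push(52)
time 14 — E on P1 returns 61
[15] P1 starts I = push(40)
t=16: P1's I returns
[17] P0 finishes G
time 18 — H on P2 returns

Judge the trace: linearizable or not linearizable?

the violation lands at event 4, B's response at time 4: events 1..3 linearize, events 1..4 do not
the completed operations (2 total) allow one real-time order; the stack replay rejects it
one such order, A, B, breaks at step 2 where B pop() → empty is illegal

not linearizable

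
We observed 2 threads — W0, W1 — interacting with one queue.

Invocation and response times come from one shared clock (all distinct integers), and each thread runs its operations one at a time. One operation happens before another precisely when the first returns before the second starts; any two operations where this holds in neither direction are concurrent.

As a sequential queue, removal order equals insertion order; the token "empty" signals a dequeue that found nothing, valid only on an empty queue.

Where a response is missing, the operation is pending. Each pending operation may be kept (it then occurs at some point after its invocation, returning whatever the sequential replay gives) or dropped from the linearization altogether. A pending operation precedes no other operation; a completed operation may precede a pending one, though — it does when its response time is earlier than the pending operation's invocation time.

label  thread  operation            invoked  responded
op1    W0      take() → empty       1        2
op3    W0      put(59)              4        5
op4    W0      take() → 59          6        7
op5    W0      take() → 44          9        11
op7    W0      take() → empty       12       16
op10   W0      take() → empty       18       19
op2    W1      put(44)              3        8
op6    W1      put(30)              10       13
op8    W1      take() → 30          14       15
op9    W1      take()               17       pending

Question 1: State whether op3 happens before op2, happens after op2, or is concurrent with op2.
op3 spans [4,5], op2 spans [3,8]
the intervals overlap in both directions

concurrent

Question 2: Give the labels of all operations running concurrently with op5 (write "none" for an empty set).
op5 runs from 9 to 11; window-overlapping ops are concurrent
op1 [1,2]: before
op2 [3,8]: before
op3 [4,5]: before
op4 [6,7]: before
op6 [10,13]: concurrent
op7 [12,16]: after
op8 [14,15]: after
op9 [17,…): after
op10 [18,19]: after

op6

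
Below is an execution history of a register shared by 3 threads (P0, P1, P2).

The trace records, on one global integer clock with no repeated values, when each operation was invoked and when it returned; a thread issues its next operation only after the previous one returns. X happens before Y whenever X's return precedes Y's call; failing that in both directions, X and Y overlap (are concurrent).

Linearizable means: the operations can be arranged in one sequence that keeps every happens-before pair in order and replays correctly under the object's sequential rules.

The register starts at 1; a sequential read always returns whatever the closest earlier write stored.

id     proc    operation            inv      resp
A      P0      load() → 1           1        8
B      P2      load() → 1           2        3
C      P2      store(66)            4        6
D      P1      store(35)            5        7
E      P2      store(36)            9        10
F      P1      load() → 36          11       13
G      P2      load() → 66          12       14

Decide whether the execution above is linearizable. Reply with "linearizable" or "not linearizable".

events 1..13 are fine; event 14 — the response of G at time 14 — makes the prefix non-linearizable
checked exhaustively: 16 real-time-consistent orders of 7 completed operations, zero legal register replays
one such order, A, B, C, D, E, F, G, breaks at step 7 where G load() → 66 is illegal
one such order, A, B, C, D, E, G, F, breaks at step 6 where G load() → 66 is illegal

not linearizable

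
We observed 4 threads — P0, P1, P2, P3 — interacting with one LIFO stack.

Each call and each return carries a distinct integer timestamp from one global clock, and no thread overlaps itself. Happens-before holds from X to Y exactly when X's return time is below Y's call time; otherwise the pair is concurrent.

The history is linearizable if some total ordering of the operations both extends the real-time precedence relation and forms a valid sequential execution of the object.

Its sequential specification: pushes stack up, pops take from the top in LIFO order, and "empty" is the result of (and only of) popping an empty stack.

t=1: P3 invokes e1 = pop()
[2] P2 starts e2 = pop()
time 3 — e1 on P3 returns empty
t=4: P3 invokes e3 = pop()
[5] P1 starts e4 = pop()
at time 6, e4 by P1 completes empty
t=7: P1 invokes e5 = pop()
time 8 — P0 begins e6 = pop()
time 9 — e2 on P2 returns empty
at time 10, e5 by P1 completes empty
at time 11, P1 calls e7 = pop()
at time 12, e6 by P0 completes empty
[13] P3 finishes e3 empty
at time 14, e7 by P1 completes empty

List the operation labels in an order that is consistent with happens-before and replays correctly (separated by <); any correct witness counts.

after step 1 (e1 pop() → empty): stack <>
after step 2 (e2 pop() → empty): stack <>
after step 3 (e3 pop() → empty): stack <>
after step 4 (e4 pop() → empty): stack <>
after step 5 (e5 pop() → empty): stack <>
after step 6 (e6 pop() → empty): stack <>
after step 7 (e7 pop() → empty): stack <>

e1 < e2 < e3 < e4 < e5 < e6 < e7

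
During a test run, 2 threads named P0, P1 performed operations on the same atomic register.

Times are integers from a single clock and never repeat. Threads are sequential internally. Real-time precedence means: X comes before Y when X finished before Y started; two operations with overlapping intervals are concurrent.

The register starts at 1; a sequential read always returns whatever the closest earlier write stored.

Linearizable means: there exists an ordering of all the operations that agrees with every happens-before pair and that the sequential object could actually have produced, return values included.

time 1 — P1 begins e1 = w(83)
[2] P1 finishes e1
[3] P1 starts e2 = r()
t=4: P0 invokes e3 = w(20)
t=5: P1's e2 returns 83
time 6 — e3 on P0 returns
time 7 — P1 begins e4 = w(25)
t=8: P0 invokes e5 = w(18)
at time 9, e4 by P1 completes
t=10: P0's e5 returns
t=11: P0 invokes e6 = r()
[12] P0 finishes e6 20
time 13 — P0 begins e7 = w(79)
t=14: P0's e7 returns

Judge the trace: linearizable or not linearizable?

not linearizable

prefix check: 1..11 passes, 1..12 fails once e6's time-12 response joins
4 orders of the 6 completed atomic register ops respect real time; none is legal
for example e1, e2, e3, e4, e5, e6 fails at step 6: e6 r() → 20 is not legal there
for example e1, e2, e3, e5, e4, e6 fails at step 6: e6 r() → 20 is not legal there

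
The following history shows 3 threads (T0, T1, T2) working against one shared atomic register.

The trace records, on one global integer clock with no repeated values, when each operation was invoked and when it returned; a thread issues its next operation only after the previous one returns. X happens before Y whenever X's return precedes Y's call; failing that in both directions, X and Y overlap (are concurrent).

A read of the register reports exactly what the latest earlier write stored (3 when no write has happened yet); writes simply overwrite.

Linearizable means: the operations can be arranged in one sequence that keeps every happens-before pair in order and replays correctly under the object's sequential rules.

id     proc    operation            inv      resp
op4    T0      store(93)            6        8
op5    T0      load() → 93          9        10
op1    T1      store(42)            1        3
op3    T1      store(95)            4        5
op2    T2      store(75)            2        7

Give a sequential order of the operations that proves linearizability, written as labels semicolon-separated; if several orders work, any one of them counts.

1. op1 store(42), leaving value 42
2. op2 store(75), leaving value 75
3. op3 store(95), leaving value 95
4. op4 store(93), leaving value 93
5. op5 load() → 93, leaving value 93

op1; op2; op3; op4; op5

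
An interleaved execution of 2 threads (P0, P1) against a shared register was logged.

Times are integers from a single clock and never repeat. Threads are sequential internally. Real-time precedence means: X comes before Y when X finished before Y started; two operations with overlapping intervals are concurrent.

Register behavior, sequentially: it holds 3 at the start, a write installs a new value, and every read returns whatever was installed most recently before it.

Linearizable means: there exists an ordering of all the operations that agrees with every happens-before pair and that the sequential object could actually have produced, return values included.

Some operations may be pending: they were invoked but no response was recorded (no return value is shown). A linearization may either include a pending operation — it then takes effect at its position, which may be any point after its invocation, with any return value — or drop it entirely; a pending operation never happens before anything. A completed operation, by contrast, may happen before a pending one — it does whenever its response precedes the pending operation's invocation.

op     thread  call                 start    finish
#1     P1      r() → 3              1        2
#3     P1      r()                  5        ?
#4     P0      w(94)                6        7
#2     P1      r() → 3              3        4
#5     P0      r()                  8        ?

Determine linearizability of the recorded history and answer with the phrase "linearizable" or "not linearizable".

linearizable

a witness: #1, #2, #3, #4
1. #1 r() → 3, leaving value 3
2. #2 r() → 3, leaving value 3
3. #3 r() (pending, included), leaving value 3
4. #4 w(94), leaving value 94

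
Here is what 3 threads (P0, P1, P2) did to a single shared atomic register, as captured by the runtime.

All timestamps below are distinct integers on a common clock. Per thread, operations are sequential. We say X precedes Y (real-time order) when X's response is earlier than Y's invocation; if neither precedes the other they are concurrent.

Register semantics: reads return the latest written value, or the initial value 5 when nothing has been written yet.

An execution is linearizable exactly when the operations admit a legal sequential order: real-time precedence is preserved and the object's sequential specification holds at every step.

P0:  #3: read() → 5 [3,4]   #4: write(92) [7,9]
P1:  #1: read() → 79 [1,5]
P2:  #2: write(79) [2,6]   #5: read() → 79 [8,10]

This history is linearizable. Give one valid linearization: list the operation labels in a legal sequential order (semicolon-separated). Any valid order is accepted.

#3; #2; #1; #5; #4

step 1: #3 read() → 5 — value 5
step 2: #2 write(79) — value 79
step 3: #1 read() → 79 — value 79
step 4: #5 read() → 79 — value 79
step 5: #4 write(92) — value 92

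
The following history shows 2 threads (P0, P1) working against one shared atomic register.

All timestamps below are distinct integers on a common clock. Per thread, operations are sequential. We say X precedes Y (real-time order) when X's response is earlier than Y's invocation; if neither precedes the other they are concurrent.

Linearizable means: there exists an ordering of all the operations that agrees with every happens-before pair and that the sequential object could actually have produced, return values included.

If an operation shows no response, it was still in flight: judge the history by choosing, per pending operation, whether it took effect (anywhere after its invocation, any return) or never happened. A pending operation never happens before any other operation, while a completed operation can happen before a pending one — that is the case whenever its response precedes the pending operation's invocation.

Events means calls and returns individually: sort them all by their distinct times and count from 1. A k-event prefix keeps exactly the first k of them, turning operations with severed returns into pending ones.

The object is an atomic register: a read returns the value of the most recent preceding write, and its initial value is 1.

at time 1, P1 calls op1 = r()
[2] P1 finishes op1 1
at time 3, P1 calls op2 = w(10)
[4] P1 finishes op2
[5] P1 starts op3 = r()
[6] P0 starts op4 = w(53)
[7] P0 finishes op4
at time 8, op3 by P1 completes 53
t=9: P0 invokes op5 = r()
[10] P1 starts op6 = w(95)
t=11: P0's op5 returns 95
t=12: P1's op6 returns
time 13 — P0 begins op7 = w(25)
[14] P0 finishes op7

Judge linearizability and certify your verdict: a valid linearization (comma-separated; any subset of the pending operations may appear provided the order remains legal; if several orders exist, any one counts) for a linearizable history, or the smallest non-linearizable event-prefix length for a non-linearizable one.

linearizable — witness: op1, op2, op4, op3, op6, op5, op7

step 1: op1 r() → 1 — value 1
step 2: op2 w(10) — value 10
step 3: op4 w(53) — value 53
step 4: op3 r() → 53 — value 53
step 5: op6 w(95) — value 95
step 6: op5 r() → 95 — value 95
step 7: op7 w(25) — value 25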